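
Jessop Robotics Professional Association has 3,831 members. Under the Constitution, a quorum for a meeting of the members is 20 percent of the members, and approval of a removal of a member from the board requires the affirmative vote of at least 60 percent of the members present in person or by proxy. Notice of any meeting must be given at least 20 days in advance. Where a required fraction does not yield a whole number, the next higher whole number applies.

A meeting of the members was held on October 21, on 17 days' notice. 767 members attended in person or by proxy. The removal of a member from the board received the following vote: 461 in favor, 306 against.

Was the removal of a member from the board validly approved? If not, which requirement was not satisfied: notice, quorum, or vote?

Notice: 17 days given; 20 required. Not satisfied.
Quorum: 20% of 3,831 = 766.20, rounded up to 767; 767 present. Satisfied.
Vote: requires three-fifths of those present (767); 3/5 of 767 = 460.20, rounded up to 461, so 461 needed; 461 in favor. Satisfied.

Invalid — notice requirement not satisfied.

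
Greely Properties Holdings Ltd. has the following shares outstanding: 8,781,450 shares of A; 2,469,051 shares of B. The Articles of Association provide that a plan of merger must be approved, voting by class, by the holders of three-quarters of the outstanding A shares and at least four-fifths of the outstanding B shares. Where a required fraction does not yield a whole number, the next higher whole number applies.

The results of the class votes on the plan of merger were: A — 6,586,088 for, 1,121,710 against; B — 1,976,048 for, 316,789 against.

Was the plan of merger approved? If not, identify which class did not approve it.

A: 3/4 of 8781450 = 6586087.50, rounded up to 6586088; 6,586,088 required, 6,586,088 in favor — approved.
B: 4/5 of 2469051 = 1975240.80, rounded up to 1975241; 1,975,241 required, 1,976,048 in favor — approved.

Approved — every class gave the required vote.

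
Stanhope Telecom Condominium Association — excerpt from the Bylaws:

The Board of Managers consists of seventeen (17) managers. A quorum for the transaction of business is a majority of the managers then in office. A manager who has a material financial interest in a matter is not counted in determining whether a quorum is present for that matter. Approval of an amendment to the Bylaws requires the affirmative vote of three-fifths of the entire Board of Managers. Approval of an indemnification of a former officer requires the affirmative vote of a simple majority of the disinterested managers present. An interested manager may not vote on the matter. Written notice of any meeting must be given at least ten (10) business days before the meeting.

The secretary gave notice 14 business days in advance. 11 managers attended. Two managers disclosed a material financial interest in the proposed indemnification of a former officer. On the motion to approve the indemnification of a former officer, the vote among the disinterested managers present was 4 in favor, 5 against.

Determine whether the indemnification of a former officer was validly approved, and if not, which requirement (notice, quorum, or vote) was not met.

Invalid — vote requirement not satisfied.

Notice: 14 business days given; 10 required (14 ≥ 10). Satisfied.
Quorum: 11 present, but the 2 interested managers do not count, leaving 9. Quorum is 9. Satisfied.
Vote: the indemnification of a former officer requires a majority of the disinterested managers present (11 − 2 = 9). A majority of 9 is 5, so 5 affirmative votes are needed; 4 voted in favor. Not satisfied.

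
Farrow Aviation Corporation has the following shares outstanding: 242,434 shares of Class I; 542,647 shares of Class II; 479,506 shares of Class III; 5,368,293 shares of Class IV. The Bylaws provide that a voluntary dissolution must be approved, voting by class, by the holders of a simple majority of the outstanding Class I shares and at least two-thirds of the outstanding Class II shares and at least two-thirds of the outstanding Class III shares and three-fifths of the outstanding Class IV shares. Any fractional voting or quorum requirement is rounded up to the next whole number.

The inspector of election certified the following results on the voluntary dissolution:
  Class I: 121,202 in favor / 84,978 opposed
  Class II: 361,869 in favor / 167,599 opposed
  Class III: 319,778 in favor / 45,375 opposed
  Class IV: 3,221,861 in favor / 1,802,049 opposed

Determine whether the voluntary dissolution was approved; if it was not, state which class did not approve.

Class I: a majority of 242434 is 121218; 121,218 required, 121,202 in favor — not approved.
Class II: 2/3 of 542647 = 361764.67, rounded up to 361765; 361,765 required, 361,869 in favor — approved.
Class III: 2/3 of 479506 = 319670.67, rounded up to 319671; 319,671 required, 319,778 in favor — approved.
Class IV: 3/5 of 5368293 = 3220975.80, rounded up to 3220976; 3,220,976 required, 3,221,861 in favor — approved.

Not approved — the Class I shares did not give the required vote.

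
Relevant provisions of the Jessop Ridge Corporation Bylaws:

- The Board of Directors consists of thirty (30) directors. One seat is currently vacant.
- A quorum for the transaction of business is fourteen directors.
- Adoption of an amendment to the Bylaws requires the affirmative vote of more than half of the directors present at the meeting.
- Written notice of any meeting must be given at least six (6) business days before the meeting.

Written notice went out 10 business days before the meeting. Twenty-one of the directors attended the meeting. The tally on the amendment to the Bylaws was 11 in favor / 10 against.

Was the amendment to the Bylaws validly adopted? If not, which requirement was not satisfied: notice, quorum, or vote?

Valid — all requirements satisfied.

Notice: 10 business days given; 6 required (10 ≥ 6). Satisfied.
Quorum: 21 present; quorum is 14. Satisfied.
Vote: the amendment to the Bylaws requires a majority of the directors present (21). A majority of 21 is 11, so 11 affirmative votes are needed; 11 voted in favor. Satisfied.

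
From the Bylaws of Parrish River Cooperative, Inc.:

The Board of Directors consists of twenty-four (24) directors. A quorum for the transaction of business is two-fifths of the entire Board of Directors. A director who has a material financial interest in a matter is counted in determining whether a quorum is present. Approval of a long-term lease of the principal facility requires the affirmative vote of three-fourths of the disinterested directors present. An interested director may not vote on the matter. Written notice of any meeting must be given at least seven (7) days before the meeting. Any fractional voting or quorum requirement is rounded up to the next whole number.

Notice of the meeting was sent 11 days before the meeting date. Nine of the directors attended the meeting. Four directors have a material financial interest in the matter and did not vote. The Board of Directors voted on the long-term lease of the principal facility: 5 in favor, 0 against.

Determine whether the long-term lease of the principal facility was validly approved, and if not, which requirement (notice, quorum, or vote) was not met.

Invalid — quorum requirement not satisfied.

Notice: 11 days given; 7 required (11 ≥ 7). Satisfied.
Quorum: 9 present (interested directors count toward quorum); quorum is 10. Not satisfied.
Vote: the long-term lease of the principal facility requires three-fourths of the disinterested directors present (9 − 4 = 5). 3/4 of 5 = 3.75, rounded up to 4, so 4 affirmative votes are needed; 5 voted in favor. Satisfied. (Moot — without a quorum no business can be validly transacted.)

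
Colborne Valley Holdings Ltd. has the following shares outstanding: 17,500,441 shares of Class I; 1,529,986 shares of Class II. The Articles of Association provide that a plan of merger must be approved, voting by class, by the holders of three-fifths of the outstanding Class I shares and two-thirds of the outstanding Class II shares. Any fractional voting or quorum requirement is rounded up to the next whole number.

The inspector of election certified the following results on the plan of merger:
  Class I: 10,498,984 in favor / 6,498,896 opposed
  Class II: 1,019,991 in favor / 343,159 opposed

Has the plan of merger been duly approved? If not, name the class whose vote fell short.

Class I: 3/5 of 17500441 = 10500264.60, rounded up to 10500265; 10,500,265 required, 10,498,984 in favor — not approved.
Class II: 2/3 of 1529986 = 1019990.67, rounded up to 1019991; 1,019,991 required, 1,019,991 in favor — approved.

Not approved — the Class I shares did not give the required vote.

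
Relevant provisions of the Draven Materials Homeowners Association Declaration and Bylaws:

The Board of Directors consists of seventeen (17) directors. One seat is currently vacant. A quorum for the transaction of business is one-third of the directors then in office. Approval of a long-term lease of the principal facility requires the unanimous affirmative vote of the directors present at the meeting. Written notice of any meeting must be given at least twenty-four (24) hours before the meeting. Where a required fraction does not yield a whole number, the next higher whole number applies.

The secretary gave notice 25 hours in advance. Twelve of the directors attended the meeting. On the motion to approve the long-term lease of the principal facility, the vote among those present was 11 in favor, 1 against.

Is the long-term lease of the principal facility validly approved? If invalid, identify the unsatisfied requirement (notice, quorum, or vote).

Invalid — vote requirement not satisfied.

Notice: 25 hours given; 24 required (25 ≥ 24). Satisfied.
Quorum: 12 present; quorum is 6. Satisfied.
Vote: the long-term lease of the principal facility requires the unanimous vote of the directors present (12). Unanimous means all 12, so 12 affirmative votes are needed; 11 voted in favor. Not satisfied.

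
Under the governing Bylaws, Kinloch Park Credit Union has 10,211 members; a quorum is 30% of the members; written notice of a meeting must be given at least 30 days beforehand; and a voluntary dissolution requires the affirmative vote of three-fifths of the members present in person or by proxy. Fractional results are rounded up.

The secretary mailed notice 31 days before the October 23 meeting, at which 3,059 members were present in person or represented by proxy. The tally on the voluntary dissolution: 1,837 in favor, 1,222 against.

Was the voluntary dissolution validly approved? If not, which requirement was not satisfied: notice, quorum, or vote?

Invalid — quorum requirement not satisfied.

Notice: 31 days given; 30 required. Satisfied.
Quorum: 30% of 10,211 = 3,063.30, rounded up to 3,064; 3,059 present. Not satisfied.
Vote: requires three-fifths of those present (3,059); 3/5 of 3059 = 1835.40, rounded up to 1836, so 1,836 needed; 1,837 in favor. Satisfied.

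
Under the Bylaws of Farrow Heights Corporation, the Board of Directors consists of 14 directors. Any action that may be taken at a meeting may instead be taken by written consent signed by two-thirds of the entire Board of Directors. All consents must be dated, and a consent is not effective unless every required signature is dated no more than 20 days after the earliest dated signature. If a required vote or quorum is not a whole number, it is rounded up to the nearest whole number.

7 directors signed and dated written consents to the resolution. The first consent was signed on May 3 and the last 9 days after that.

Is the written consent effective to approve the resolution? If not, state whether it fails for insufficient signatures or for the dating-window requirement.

Not effective — insufficient signatures.

Signatures required: two-thirds of 14 — 2/3 of 14 = 9.33, rounded up to 10, so 10 needed; 7 signed. Insufficient.
Dating window: the latest signature is 9 days after the earliest; the limit is 20 days. Within the window.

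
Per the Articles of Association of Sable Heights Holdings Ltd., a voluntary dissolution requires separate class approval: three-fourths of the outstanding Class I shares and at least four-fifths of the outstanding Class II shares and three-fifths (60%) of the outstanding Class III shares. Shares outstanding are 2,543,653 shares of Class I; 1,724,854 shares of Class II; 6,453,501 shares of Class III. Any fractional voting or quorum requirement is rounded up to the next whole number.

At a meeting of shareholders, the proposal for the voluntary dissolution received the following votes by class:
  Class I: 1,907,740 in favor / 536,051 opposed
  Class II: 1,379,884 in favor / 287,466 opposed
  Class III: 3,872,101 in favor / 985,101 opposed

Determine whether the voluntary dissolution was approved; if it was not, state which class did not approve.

Class I: 3/4 of 2543653 = 1907739.75, rounded up to 1907740; 1,907,740 required, 1,907,740 in favor — approved.
Class II: 4/5 of 1724854 = 1379883.20, rounded up to 1379884; 1,379,884 required, 1,379,884 in favor — approved.
Class III: 3/5 of 6453501 = 3872100.60, rounded up to 3872101; 3,872,101 required, 3,872,101 in favor — approved.

Approved — every class gave the required vote.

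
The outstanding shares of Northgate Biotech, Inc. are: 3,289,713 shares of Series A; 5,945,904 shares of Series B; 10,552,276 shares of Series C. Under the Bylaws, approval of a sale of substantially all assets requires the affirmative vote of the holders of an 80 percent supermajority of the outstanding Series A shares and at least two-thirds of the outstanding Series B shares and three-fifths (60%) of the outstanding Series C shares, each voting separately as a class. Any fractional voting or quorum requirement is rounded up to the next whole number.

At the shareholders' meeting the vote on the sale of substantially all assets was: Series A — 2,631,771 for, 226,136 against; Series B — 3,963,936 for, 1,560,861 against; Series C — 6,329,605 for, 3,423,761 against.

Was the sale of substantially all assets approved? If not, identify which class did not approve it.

Series A: 4/5 of 3289713 = 2631770.40, rounded up to 2631771; 2,631,771 required, 2,631,771 in favor — approved.
Series B: 2/3 of 5945904 = 3963936; 3,963,936 required, 3,963,936 in favor — approved.
Series C: 3/5 of 10552276 = 6331365.60, rounded up to 6331366; 6,331,366 required, 6,329,605 in favor — not approved.

Not approved — the Series C shares did not give the required vote.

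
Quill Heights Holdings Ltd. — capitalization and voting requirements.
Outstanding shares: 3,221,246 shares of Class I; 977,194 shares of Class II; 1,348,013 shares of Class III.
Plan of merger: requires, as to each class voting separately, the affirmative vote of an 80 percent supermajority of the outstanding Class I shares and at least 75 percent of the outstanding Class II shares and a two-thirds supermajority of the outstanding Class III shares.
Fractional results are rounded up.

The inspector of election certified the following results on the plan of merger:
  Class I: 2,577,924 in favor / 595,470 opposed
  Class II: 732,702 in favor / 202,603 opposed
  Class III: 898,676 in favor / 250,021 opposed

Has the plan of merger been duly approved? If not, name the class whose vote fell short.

Not approved — the Class II shares did not give the required vote.

Class I: 4/5 of 3221246 = 2576996.80, rounded up to 2576997; 2,576,997 required, 2,577,924 in favor — approved.
Class II: 3/4 of 977194 = 732895.50, rounded up to 732896; 732,896 required, 732,702 in favor — not approved.
Class III: 2/3 of 1348013 = 898675.33, rounded up to 898676; 898,676 required, 898,676 in favor — approved.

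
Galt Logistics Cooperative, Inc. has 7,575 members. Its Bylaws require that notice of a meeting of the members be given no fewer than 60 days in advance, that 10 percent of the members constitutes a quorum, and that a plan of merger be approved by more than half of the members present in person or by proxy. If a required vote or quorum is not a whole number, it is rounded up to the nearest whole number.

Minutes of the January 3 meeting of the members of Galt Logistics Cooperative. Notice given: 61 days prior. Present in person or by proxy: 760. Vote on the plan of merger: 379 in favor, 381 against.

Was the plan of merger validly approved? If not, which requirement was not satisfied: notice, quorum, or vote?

Notice: 61 days given; 60 required. Satisfied.
Quorum: 10% of 7,575 = 757.50, rounded up to 758; 760 present. Satisfied.
Vote: requires a majority of those present (760); a majority of 760 is 381, so 381 needed; 379 in favor. Not satisfied.

Invalid — vote requirement not satisfied.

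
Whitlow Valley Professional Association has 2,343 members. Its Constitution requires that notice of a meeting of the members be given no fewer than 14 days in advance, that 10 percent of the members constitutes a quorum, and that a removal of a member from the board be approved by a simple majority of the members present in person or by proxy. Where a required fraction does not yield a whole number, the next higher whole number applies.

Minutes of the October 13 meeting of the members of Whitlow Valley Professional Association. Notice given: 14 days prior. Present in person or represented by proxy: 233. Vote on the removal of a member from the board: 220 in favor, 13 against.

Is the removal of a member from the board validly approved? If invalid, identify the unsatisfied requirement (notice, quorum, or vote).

Invalid — quorum requirement not satisfied.

Notice: 14 days given; 14 required. Satisfied.
Quorum: 10% of 2,343 = 234.30, rounded up to 235; 233 present. Not satisfied.
Vote: requires a majority of those present (233); a majority of 233 is 117, so 117 needed; 220 in favor. Satisfied.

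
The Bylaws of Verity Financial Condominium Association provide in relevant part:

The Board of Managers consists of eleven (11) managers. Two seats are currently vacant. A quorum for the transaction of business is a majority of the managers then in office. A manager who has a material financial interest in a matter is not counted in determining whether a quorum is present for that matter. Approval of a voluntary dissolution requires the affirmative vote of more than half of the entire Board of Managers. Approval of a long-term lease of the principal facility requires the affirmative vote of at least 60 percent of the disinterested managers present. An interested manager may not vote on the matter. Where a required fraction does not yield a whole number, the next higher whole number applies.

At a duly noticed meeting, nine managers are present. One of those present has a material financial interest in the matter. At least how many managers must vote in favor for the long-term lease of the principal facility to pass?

5

The long-term lease of the principal facility requires three-fifths of the disinterested managers present (9 − 1 = 8).
3/5 of 8 = 4.80, rounded up to 5.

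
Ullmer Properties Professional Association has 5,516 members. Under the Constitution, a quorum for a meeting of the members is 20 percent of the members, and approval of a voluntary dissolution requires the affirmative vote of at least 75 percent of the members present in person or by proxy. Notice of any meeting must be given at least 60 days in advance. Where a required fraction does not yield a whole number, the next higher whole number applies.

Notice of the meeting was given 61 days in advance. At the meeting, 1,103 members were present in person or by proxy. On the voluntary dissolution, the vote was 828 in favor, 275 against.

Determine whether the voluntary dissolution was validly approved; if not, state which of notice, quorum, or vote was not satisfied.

Notice: 61 days given; 60 required. Satisfied.
Quorum: 20% of 5,516 = 1,103.20, rounded up to 1,104; 1,103 present. Not satisfied.
Vote: requires three-fourths of those present (1,103); 3/4 of 1103 = 827.25, rounded up to 828, so 828 needed; 828 in favor. Satisfied.

Invalid — quorum requirement not satisfied.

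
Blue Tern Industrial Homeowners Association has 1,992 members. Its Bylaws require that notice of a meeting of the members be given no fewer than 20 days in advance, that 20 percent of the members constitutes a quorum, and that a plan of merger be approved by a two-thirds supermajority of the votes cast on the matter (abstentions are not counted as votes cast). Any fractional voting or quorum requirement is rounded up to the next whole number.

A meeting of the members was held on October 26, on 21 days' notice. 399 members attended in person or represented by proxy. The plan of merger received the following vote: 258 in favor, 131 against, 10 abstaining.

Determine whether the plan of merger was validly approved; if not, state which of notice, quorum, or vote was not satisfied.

Invalid — vote requirement not satisfied.

Notice: 21 days given; 20 required. Satisfied.
Quorum: 20% of 1,992 = 398.40, rounded up to 399; 399 present. Satisfied.
Vote: requires two-thirds of the votes cast (399 − 10 abstaining = 389); 2/3 of 389 = 259.33, rounded up to 260, so 260 needed; 258 in favor. Not satisfied.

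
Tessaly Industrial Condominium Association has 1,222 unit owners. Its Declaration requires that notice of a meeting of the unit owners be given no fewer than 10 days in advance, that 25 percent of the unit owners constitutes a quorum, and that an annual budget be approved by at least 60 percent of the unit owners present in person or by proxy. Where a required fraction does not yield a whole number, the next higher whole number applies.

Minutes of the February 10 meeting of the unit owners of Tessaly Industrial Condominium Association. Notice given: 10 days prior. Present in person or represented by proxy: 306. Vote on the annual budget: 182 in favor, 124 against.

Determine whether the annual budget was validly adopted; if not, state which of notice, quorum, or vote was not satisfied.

Invalid — vote requirement not satisfied.

Notice: 10 days given; 10 required. Satisfied.
Quorum: 25% of 1,222 = 305.50, rounded up to 306; 306 present. Satisfied.
Vote: requires three-fifths of those present (306); 3/5 of 306 = 183.60, rounded up to 184, so 184 needed; 182 in favor. Not satisfied.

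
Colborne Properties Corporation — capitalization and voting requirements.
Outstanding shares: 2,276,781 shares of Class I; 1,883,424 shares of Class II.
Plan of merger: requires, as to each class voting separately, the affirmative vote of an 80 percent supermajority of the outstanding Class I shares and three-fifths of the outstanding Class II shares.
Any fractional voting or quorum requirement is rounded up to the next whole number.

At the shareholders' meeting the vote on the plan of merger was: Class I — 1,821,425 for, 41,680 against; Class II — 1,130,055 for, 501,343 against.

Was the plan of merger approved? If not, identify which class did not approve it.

Class I: 4/5 of 2276781 = 1821424.80, rounded up to 1821425; 1,821,425 required, 1,821,425 in favor — approved.
Class II: 3/5 of 1883424 = 1130054.40, rounded up to 1130055; 1,130,055 required, 1,130,055 in favor — approved.

Approved — every class gave the required vote.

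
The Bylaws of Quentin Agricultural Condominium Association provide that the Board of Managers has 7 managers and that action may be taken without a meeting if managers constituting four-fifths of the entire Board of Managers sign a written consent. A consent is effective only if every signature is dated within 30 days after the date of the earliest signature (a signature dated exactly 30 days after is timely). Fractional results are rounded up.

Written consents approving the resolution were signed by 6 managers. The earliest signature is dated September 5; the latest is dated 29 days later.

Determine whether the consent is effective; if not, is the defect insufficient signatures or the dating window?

Signatures required: four-fifths of 7 — 4/5 of 7 = 5.60, rounded up to 6, so 6 needed; 6 signed. Sufficient.
Dating window: the latest signature is 29 days after the earliest; the limit is 30 days. Within the window.

Effective — both the signature and dating-window requirements are satisfied.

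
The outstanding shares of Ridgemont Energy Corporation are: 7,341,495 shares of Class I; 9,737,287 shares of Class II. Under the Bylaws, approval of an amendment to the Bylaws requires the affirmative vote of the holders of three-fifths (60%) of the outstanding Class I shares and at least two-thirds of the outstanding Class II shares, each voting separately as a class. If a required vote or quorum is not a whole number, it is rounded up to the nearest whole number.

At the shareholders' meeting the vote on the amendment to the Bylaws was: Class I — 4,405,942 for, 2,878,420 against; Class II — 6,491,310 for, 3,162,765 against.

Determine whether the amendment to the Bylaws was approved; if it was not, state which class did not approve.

Not approved — the Class II shares did not give the required vote.

Class I: 3/5 of 7341495 = 4404897; 4,404,897 required, 4,405,942 in favor — approved.
Class II: 2/3 of 9737287 = 6491524.67, rounded up to 6491525; 6,491,525 required, 6,491,310 in favor — not approved.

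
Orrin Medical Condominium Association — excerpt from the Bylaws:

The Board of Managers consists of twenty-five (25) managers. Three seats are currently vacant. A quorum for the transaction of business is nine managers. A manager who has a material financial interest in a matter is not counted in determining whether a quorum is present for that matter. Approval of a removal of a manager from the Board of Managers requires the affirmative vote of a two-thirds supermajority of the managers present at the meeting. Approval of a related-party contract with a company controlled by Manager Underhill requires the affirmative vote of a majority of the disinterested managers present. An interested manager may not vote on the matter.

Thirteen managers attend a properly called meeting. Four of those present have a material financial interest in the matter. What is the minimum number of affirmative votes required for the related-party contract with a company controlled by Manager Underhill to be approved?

The related-party contract with a company controlled by Manager Underhill requires a majority of the disinterested managers present (13 − 4 = 9).
A majority of 9 is 5.

5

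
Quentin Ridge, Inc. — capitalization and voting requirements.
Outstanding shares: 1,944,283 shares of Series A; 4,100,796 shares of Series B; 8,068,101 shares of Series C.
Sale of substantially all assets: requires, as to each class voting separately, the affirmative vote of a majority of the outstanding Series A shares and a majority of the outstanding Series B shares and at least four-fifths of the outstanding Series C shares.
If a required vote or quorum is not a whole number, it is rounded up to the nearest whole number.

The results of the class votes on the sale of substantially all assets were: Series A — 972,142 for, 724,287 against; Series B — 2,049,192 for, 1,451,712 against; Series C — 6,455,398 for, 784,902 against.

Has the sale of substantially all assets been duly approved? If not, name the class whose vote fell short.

Series A: a majority of 1944283 is 972142; 972,142 required, 972,142 in favor — approved.
Series B: a majority of 4100796 is 2050399; 2,050,399 required, 2,049,192 in favor — not approved.
Series C: 4/5 of 8068101 = 6454480.80, rounded up to 6454481; 6,454,481 required, 6,455,398 in favor — approved.

Not approved — the Series B shares did not give the required vote.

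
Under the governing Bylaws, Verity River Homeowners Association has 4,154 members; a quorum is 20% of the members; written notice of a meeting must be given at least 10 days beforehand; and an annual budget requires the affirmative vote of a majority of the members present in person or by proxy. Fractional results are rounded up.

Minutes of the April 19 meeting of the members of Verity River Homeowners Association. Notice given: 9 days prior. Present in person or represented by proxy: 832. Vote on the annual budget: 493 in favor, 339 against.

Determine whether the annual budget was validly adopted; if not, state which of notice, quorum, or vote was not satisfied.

Notice: 9 days given; 10 required. Not satisfied.
Quorum: 20% of 4,154 = 830.80, rounded up to 831; 832 present. Satisfied.
Vote: requires a majority of those present (832); a majority of 832 is 417, so 417 needed; 493 in favor. Satisfied.

Invalid — notice requirement not satisfied.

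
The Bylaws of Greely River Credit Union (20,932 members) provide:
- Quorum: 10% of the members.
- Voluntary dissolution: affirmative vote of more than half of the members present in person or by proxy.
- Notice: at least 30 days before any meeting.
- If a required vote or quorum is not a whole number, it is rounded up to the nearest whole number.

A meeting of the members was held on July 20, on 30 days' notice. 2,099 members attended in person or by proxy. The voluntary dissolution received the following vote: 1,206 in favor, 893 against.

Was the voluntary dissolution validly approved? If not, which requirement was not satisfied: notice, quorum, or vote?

Notice: 30 days given; 30 required. Satisfied.
Quorum: 10% of 20,932 = 2,093.20, rounded up to 2,094; 2,099 present. Satisfied.
Vote: requires a majority of those present (2,099); a majority of 2099 is 1050, so 1,050 needed; 1,206 in favor. Satisfied.

Valid — all requirements satisfied.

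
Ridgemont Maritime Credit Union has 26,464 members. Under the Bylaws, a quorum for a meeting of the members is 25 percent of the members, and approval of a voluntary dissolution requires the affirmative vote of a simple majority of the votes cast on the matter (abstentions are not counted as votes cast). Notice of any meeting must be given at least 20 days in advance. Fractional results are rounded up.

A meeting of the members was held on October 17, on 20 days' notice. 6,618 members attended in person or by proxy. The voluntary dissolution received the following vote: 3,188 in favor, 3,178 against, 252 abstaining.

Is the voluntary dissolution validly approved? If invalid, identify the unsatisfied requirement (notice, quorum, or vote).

Valid — all requirements satisfied.

Notice: 20 days given; 20 required. Satisfied.
Quorum: 25% of 26,464 = 6,616; 6,618 present. Satisfied.
Vote: requires a majority of the votes cast (6,618 − 252 abstaining = 6,366); a majority of 6366 is 3184, so 3,184 needed; 3,188 in favor. Satisfied.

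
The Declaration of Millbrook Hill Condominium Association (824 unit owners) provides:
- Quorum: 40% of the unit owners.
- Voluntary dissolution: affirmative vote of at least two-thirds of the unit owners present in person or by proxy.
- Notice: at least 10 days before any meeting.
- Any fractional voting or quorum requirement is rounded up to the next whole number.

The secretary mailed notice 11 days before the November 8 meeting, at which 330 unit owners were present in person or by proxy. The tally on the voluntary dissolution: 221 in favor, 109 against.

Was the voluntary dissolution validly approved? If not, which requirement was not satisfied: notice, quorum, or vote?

Valid — all requirements satisfied.

Notice: 11 days given; 10 required. Satisfied.
Quorum: 40% of 824 = 329.60, rounded up to 330; 330 present. Satisfied.
Vote: requires two-thirds of those present (330); 2/3 of 330 = 220, so 220 needed; 221 in favor. Satisfied.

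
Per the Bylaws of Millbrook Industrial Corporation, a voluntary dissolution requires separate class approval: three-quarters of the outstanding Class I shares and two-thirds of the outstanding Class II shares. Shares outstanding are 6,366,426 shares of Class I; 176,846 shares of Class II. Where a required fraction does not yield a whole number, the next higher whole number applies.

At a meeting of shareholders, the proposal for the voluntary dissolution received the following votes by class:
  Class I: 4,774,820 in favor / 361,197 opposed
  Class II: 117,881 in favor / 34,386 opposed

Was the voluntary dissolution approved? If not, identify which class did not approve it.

Class I: 3/4 of 6366426 = 4774819.50, rounded up to 4774820; 4,774,820 required, 4,774,820 in favor — approved.
Class II: 2/3 of 176846 = 117897.33, rounded up to 117898; 117,898 required, 117,881 in favor — not approved.

Not approved — the Class II shares did not give the required vote.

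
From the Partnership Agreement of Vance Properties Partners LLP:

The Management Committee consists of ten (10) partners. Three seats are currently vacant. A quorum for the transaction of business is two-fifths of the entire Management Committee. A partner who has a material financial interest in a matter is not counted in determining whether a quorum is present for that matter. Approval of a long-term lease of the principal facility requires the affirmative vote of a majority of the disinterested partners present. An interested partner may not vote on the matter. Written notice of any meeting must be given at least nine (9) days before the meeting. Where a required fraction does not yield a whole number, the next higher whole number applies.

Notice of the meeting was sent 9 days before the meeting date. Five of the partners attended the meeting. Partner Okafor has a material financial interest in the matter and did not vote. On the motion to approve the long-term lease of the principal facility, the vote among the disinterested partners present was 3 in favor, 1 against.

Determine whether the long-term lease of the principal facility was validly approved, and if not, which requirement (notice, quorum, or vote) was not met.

Notice: 9 days given; 9 required (9 ≥ 9). Satisfied.
Quorum: 5 present, but the 1 interested partner does not count, leaving 4. Quorum is 4. Satisfied.
Vote: the long-term lease of the principal facility requires a majority of the disinterested partners present (5 − 1 = 4). A majority of 4 is 3, so 3 affirmative votes are needed; 3 voted in favor. Satisfied.

Valid — all requirements satisfied.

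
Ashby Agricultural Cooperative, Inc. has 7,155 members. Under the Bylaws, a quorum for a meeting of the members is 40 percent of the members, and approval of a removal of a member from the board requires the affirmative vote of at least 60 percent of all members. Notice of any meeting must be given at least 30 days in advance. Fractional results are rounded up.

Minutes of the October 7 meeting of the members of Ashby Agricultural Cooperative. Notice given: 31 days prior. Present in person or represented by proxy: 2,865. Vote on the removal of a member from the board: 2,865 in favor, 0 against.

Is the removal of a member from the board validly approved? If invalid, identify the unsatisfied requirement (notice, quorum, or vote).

Invalid — vote requirement not satisfied.

Notice: 31 days given; 30 required. Satisfied.
Quorum: 40% of 7,155 = 2,862; 2,865 present. Satisfied.
Vote: requires three-fifths of all members (7,155); 3/5 of 7155 = 4293, so 4,293 needed; 2,865 in favor. Not satisfied.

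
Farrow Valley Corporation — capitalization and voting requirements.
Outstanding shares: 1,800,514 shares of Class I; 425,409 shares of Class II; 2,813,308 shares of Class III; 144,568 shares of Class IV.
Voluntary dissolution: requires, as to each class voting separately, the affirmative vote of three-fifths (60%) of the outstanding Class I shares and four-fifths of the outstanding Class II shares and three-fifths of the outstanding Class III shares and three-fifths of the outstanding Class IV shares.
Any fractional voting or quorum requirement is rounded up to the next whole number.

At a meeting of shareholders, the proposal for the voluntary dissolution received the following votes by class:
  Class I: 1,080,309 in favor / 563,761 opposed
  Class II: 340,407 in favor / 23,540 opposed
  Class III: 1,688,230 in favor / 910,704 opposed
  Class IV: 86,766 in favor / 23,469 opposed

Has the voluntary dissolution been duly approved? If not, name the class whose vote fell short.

Approved — every class gave the required vote.

Class I: 3/5 of 1800514 = 1080308.40, rounded up to 1080309; 1,080,309 required, 1,080,309 in favor — approved.
Class II: 4/5 of 425409 = 340327.20, rounded up to 340328; 340,328 required, 340,407 in favor — approved.
Class III: 3/5 of 2813308 = 1687984.80, rounded up to 1687985; 1,687,985 required, 1,688,230 in favor — approved.
Class IV: 3/5 of 144568 = 86740.80, rounded up to 86741; 86,741 required, 86,766 in favor — approved.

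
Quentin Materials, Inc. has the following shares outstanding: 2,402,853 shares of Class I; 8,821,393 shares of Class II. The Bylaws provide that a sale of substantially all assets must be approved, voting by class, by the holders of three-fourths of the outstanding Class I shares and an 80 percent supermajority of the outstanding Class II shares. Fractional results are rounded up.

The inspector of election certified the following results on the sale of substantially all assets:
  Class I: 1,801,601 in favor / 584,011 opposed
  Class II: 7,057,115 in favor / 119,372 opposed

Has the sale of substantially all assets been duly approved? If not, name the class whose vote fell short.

Not approved — the Class I shares did not give the required vote.

Class I: 3/4 of 2402853 = 1802139.75, rounded up to 1802140; 1,802,140 required, 1,801,601 in favor — not approved.
Class II: 4/5 of 8821393 = 7057114.40, rounded up to 7057115; 7,057,115 required, 7,057,115 in favor — approved.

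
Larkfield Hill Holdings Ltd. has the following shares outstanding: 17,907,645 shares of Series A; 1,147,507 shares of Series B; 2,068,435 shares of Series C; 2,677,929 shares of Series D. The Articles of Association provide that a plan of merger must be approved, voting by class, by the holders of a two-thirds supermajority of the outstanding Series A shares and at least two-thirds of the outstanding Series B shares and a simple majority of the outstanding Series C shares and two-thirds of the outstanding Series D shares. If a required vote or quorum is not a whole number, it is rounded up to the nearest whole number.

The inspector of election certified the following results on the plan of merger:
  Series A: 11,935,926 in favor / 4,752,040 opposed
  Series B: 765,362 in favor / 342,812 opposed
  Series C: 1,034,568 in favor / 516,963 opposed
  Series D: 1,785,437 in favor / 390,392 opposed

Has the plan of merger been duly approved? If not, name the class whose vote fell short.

Not approved — the Series A shares did not give the required vote.

Series A: 2/3 of 17907645 = 11938430; 11,938,430 required, 11,935,926 in favor — not approved.
Series B: 2/3 of 1147507 = 765004.67, rounded up to 765005; 765,005 required, 765,362 in favor — approved.
Series C: a majority of 2068435 is 1034218; 1,034,218 required, 1,034,568 in favor — approved.
Series D: 2/3 of 2677929 = 1785286; 1,785,286 required, 1,785,437 in favor — approved.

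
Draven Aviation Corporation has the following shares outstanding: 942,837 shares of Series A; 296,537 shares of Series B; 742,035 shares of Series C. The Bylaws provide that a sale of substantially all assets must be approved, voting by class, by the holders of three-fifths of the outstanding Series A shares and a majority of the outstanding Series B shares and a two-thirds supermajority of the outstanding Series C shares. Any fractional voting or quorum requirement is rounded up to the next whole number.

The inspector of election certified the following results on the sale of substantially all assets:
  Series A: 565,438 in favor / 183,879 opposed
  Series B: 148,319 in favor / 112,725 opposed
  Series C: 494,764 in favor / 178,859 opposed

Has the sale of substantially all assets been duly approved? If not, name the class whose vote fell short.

Series A: 3/5 of 942837 = 565702.20, rounded up to 565703; 565,703 required, 565,438 in favor — not approved.
Series B: a majority of 296537 is 148269; 148,269 required, 148,319 in favor — approved.
Series C: 2/3 of 742035 = 494690; 494,690 required, 494,764 in favor — approved.

Not approved — the Series A shares did not give the required vote.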